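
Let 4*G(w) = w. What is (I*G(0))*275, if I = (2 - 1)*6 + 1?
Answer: 0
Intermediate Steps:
G(w) = w/4
I = 7 (I = 1*6 + 1 = 6 + 1 = 7)
(I*G(0))*275 = (7*((¼)*0))*275 = (7*0)*275 = 0*275 = 0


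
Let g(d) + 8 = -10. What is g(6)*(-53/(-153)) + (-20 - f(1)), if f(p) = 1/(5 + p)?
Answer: -2693/102 ≈ -26.402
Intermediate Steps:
g(d) = -18 (g(d) = -8 - 10 = -18)
g(6)*(-53/(-153)) + (-20 - f(1)) = -(-954)/(-153) + (-20 - 1/(5 + 1)) = -(-954)*(-1)/153 + (-20 - 1/6) = -18*53/153 + (-20 - 1*⅙) = -106/17 + (-20 - ⅙) = -106/17 - 121/6 = -2693/102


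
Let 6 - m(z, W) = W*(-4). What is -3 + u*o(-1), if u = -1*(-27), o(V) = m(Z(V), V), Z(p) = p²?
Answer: 51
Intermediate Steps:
m(z, W) = 6 + 4*W (m(z, W) = 6 - W*(-4) = 6 - (-4)*W = 6 + 4*W)
o(V) = 6 + 4*V
u = 27
-3 + u*o(-1) = -3 + 27*(6 + 4*(-1)) = -3 + 27*(6 - 4) = -3 + 27*2 = -3 + 54 = 51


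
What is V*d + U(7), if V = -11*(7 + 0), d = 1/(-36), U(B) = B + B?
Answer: 581/36 ≈ 16.139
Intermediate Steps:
U(B) = 2*B
d = -1/36 ≈ -0.027778
V = -77 (V = -11*7 = -77)
V*d + U(7) = -77*(-1/36) + 2*7 = 77/36 + 14 = 581/36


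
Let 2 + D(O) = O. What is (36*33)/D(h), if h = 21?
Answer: 1188/19 ≈ 62.526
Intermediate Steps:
D(O) = -2 + O
(36*33)/D(h) = (36*33)/(-2 + 21) = 1188/19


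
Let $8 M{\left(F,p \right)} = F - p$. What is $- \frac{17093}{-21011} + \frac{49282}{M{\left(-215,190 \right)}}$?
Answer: $- \frac{8276790151}{8509455} \approx -972.66$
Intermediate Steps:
$M{\left(F,p \right)} = - \frac{p}{8} + \frac{F}{8}$ ($M{\left(F,p \right)} = \frac{F - p}{8} = - \frac{p}{8} + \frac{F}{8}$)
$- \frac{17093}{-21011} + \frac{49282}{M{\left(-215,190 \right)}} = - \frac{17093}{-21011} + \frac{49282}{\left(- \frac{1}{8}\right) 190 + \frac{1}{8} \left(-215\right)} = \left(-17093\right) \left(- \frac{1}{21011}\right) + \frac{49282}{- \frac{95}{4} - \frac{215}{8}} = \frac{17093}{21011} + \frac{49282}{- \frac{405}{8}} = \frac{17093}{21011} + 49282 \left(- \frac{8}{405}\right) = \frac{17093}{21011} - \frac{394256}{405} = - \frac{8276790151}{8509455}$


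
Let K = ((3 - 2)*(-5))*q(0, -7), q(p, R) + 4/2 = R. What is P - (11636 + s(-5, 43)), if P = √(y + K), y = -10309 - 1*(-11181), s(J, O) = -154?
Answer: -11482 + √917 ≈ -11452.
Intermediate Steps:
q(p, R) = -2 + R
y = 872 (y = -10309 + 11181 = 872)
K = 45 (K = ((3 - 2)*(-5))*(-2 - 7) = (1*(-5))*(-9) = -5*(-9) = 45)
P = √917 (P = √(872 + 45) = √917 ≈ 30.282)
P - (11636 + s(-5, 43)) = √917 - (11636 - 154) = √917 - 1*11482 = √917 - 11482 = -11482 + √917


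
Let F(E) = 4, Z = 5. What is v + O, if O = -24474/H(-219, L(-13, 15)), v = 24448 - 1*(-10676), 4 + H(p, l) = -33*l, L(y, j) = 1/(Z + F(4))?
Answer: 881274/23 ≈ 38316.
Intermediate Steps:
L(y, j) = 1/9 (L(y, j) = 1/(5 + 4) = 1/9)
H(p, l) = -4 - 33*l
v = 35124 (v = 24448 + 10676 = 35124)
O = 73422/23 (O = -24474/(-4 - 33*1/9) = -24474/(-4 - 11/3) = -24474/(-23/3) = -24474*(-3/23) = 73422/23 ≈ 3192.3)
v + O = 35124 + 73422/23 = 881274/23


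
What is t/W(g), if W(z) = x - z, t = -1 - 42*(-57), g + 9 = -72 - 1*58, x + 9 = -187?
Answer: -2393/57 ≈ -41.982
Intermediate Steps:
x = -196 (x = -9 - 187 = -196)
g = -139 (g = -9 + (-72 - 1*58) = -9 + (-72 - 58) = -9 - 130 = -139)
t = 2393 (t = -1 + 2394 = 2393)
W(z) = -196 - z
t/W(g) = 2393/(-196 - 1*(-139)) = 2393/(-196 + 139) = 2393/(-57) = 2393*(-1/57) = -2393/57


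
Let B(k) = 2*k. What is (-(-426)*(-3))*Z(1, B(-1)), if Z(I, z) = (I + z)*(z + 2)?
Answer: 0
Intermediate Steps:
Z(I, z) = (2 + z)*(I + z) (Z(I, z) = (I + z)*(2 + z) = (2 + z)*(I + z))
(-(-426)*(-3))*Z(1, B(-1)) = (-(-426)*(-3))*((2*(-1))² + 2*1 + 2*(2*(-1)) + 1*(2*(-1))) = (-71*18)*((-2)² + 2 + 2*(-2) + 1*(-2)) = -1278*(4 + 2 - 4 - 2) = -1278*0 = 0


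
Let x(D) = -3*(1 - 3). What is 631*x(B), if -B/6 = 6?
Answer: 3786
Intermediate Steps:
B = -36 (B = -6*6 = -36)
x(D) = 6 (x(D) = -3*(-2) = 6)
631*x(B) = 631*6 = 3786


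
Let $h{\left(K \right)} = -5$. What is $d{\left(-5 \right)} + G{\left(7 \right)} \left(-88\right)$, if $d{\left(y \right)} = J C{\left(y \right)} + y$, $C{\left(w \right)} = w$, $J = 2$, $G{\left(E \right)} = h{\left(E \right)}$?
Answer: $425$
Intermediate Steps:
$G{\left(E \right)} = -5$
$d{\left(y \right)} = 3 y$ ($d{\left(y \right)} = 2 y + y = 3 y$)
$d{\left(-5 \right)} + G{\left(7 \right)} \left(-88\right) = 3 \left(-5\right) - -440 = -15 + 440 = 425$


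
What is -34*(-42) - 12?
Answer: 1416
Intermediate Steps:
-34*(-42) - 12 = 1428 - 12 = 1416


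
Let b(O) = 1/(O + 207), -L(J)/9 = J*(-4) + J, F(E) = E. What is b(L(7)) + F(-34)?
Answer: -13463/396 ≈ -33.997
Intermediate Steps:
L(J) = 27*J (L(J) = -9*(J*(-4) + J) = -9*(-4*J + J) = -(-27)*J = 27*J)
b(O) = 1/(207 + O)
b(L(7)) + F(-34) = 1/(207 + 27*7) - 34 = 1/(207 + 189) - 34 = 1/396 - 34 = -13463/396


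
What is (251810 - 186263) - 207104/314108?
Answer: 5147157493/78527 ≈ 65546.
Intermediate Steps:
(251810 - 186263) - 207104/314108 = 65547 - 207104*1/314108 = 65547 - 51776/78527 = 5147157493/78527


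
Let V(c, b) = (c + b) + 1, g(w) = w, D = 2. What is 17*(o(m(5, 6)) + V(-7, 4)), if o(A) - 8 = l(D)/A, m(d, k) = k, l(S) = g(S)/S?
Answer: 629/6 ≈ 104.83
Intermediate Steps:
l(S) = 1 (l(S) = S/S = 1)
V(c, b) = 1 + b + c (V(c, b) = (b + c) + 1 = 1 + b + c)
o(A) = 8 + 1/A
17*(o(m(5, 6)) + V(-7, 4)) = 17*((8 + 1/6) + (1 + 4 - 7)) = 17*((8 + 1/6) - 2) = 17*(49/6 - 2) = 17*(37/6) = 629/6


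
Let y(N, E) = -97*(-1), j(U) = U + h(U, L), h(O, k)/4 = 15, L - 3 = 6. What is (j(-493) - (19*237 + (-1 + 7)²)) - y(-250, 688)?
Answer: -5069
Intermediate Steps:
L = 9 (L = 3 + 6 = 9)
h(O, k) = 60 (h(O, k) = 4*15 = 60)
j(U) = 60 + U (j(U) = U + 60 = 60 + U)
y(N, E) = 97
(j(-493) - (19*237 + (-1 + 7)²)) - y(-250, 688) = ((60 - 493) - (19*237 + (-1 + 7)²)) - 1*97 = (-433 - (4503 + 6²)) - 97 = (-433 - (4503 + 36)) - 97 = (-433 - 1*4539) - 97 = (-433 - 4539) - 97 = -4972 - 97 = -5069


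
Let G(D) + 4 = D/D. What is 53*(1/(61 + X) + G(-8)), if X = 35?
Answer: -15211/96 ≈ -158.45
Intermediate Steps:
G(D) = -3 (G(D) = -4 + D/D = -4 + 1 = -3)
53*(1/(61 + X) + G(-8)) = 53*(1/(61 + 35) - 3) = 53*(1/96 - 3) = 53*(-287/96) = -15211/96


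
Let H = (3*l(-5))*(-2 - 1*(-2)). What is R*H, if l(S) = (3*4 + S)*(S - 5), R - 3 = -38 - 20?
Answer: 0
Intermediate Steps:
R = -55 (R = 3 + (-38 - 20) = 3 - 58 = -55)
l(S) = (-5 + S)*(12 + S) (l(S) = (12 + S)*(-5 + S) = (-5 + S)*(12 + S))
H = 0 (H = (3*(-60 + (-5)² + 7*(-5)))*(-2 - 1*(-2)) = (3*(-60 + 25 - 35))*(-2 + 2) = (3*(-70))*0 = -210*0 = 0)
R*H = -55*0 = 0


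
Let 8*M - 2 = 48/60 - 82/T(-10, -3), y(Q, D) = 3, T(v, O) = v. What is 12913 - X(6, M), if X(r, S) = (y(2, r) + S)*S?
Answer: 826047/64 ≈ 12907.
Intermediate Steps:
M = 11/8 (M = ¼ + (48/60 - 82/(-10))/8 = ¼ + (48*(1/60) - 82*(-⅒))/8 = ¼ + (⅘ + 41/5)/8 = ¼ + (⅛)*9 = ¼ + 9/8 = 11/8 ≈ 1.3750)
X(r, S) = S*(3 + S) (X(r, S) = (3 + S)*S = S*(3 + S))
12913 - X(6, M) = 12913 - 11*(3 + 11/8)/8 = 12913 - 11*35/(8*8) = 12913 - 1*385/64 = 12913 - 385/64 = 826047/64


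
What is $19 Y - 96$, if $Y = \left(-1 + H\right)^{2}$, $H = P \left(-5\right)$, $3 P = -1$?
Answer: $- \frac{788}{9} \approx -87.556$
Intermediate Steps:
$P = - \frac{1}{3}$ ($P = \frac{1}{3} \left(-1\right) = - \frac{1}{3} \approx -0.33333$)
$H = \frac{5}{3}$ ($H = \left(- \frac{1}{3}\right) \left(-5\right) = \frac{5}{3} \approx 1.6667$)
$Y = \frac{4}{9}$ ($Y = \left(-1 + \frac{5}{3}\right)^{2} = \left(\frac{2}{3}\right)^{2} = \frac{4}{9} \approx 0.44444$)
$19 Y - 96 = 19 \cdot \frac{4}{9} - 96 = \frac{76}{9} - 96 = - \frac{788}{9}$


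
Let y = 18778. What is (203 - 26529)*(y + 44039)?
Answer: -1653720342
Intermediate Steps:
(203 - 26529)*(y + 44039) = (203 - 26529)*(18778 + 44039) = -26326*62817 = -1653720342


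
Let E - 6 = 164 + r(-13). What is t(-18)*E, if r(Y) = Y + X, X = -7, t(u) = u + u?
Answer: -5400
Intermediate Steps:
t(u) = 2*u
r(Y) = -7 + Y (r(Y) = Y - 7 = -7 + Y)
E = 150 (E = 6 + (164 + (-7 - 13)) = 6 + (164 - 20) = 6 + 144 = 150)
t(-18)*E = (2*(-18))*150 = -36*150 = -5400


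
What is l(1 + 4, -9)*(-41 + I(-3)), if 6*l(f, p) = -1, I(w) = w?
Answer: 22/3 ≈ 7.3333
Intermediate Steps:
l(f, p) = -⅙ (l(f, p) = (⅙)*(-1) = -⅙)
l(1 + 4, -9)*(-41 + I(-3)) = -(-41 - 3)/6 = -⅙*(-44) = 22/3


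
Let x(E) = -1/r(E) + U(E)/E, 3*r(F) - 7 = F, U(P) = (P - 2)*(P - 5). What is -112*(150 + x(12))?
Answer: -993832/57 ≈ -17436.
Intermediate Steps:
U(P) = (-5 + P)*(-2 + P) (U(P) = (-2 + P)*(-5 + P) = (-5 + P)*(-2 + P))
r(F) = 7/3 + F/3
x(E) = -1/(7/3 + E/3) + (10 + E² - 7*E)/E
-112*(150 + x(12)) = -112*(150 + (70 + 12³ - 42*12)/(12*(7 + 12))) = -112*(150 + (1/12)*(70 + 1728 - 504)/19) = -112*(150 + (1/12)*(1/19)*1294) = -112*(150 + 647/114) = -112*17747/114 = -993832/57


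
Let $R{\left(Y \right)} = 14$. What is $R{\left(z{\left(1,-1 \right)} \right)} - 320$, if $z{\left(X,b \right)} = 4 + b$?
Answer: $-306$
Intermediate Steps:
$R{\left(z{\left(1,-1 \right)} \right)} - 320 = 14 - 320 = -306$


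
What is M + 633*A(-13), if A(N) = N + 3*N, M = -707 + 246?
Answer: -33377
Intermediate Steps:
M = -461
A(N) = 4*N
M + 633*A(-13) = -461 + 633*(4*(-13)) = -461 + 633*(-52) = -461 - 32916 = -33377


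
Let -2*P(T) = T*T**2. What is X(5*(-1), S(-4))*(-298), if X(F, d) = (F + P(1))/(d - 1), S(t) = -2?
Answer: -1639/3 ≈ -546.33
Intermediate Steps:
P(T) = -T**3/2 (P(T) = -T*T**2/2 = -T**3/2)
X(F, d) = (-1/2 + F)/(-1 + d) (X(F, d) = (F - 1/2*1**3)/(d - 1) = (F - 1/2*1)/(-1 + d) = (F - 1/2)/(-1 + d) = (-1/2 + F)/(-1 + d))
X(5*(-1), S(-4))*(-298) = ((-1/2 + 5*(-1))/(-1 - 2))*(-298) = ((-1/2 - 5)/(-3))*(-298) = -1/3*(-11/2)*(-298) = (11/6)*(-298) = -1639/3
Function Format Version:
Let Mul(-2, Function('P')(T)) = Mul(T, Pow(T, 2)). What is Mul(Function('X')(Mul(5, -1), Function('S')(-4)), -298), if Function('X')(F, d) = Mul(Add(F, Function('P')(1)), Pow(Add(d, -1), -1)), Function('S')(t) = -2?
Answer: Rational(-1639, 3) ≈ -546.33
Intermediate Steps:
Function('P')(T) = Mul(Rational(-1, 2), Pow(T, 3)) (Function('P')(T) = Mul(Rational(-1, 2), Mul(T, Pow(T, 2))) = Mul(Rational(-1, 2), Pow(T, 3)))
Function('X')(F, d) = Mul(Pow(Add(-1, d), -1), Add(Rational(-1, 2), F)) (Function('X')(F, d) = Mul(Add(F, Mul(Rational(-1, 2), Pow(1, 3))), Pow(Add(d, -1), -1)) = Mul(Add(F, Mul(Rational(-1, 2), 1)), Pow(Add(-1, d), -1)) = Mul(Add(F, Rational(-1, 2)), Pow(Add(-1, d), -1)) = Mul(Add(Rational(-1, 2), F), Pow(Add(-1, d), -1)) = Mul(Pow(Add(-1, d), -1), Add(Rational(-1, 2), F)))
Mul(Function('X')(Mul(5, -1), Function('S')(-4)), -298) = Mul(Mul(Pow(Add(-1, -2), -1), Add(Rational(-1, 2), Mul(5, -1))), -298) = Mul(Mul(Pow(-3, -1), Add(Rational(-1, 2), -5)), -298) = Mul(Mul(Rational(-1, 3), Rational(-11, 2)), -298) = Mul(Rational(11, 6), -298) = Rational(-1639, 3)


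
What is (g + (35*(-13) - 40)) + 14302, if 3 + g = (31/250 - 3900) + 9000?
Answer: 4726031/250 ≈ 18904.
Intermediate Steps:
g = 1274281/250 (g = -3 + ((31/250 - 3900) + 9000) = -3 + (-974969/250 + 9000) = -3 + 1275031/250 = 1274281/250 ≈ 5097.1)
(g + (35*(-13) - 40)) + 14302 = (1274281/250 + (35*(-13) - 40)) + 14302 = (1274281/250 + (-455 - 40)) + 14302 = (1274281/250 - 495) + 14302 = 1150531/250 + 14302 = 4726031/250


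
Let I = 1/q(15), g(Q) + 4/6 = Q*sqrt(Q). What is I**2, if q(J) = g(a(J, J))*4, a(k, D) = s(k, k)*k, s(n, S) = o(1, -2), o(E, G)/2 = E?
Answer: 546759/236188224064 + 405*sqrt(30)/118094112032 ≈ 2.3337e-6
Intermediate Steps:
o(E, G) = 2*E
s(n, S) = 2 (s(n, S) = 2*1 = 2)
a(k, D) = 2*k
g(Q) = -2/3 + Q**(3/2) (g(Q) = -2/3 + Q*sqrt(Q) = -2/3 + Q**(3/2))
q(J) = -8/3 + 8*sqrt(2)*J**(3/2) (q(J) = (-2/3 + (2*J)**(3/2))*4 = (-2/3 + 2*sqrt(2)*J**(3/2))*4 = -8/3 + 8*sqrt(2)*J**(3/2))
I = 1/(-8/3 + 120*sqrt(30)) (I = 1/(-8/3 + 8*sqrt(2)*15**(3/2)) = 1/(-8/3 + 8*sqrt(2)*(15*sqrt(15))) = 1/(-8/3 + 120*sqrt(30)) ≈ 0.0015277)
I**2 = (3/485992 + 135*sqrt(30)/485992)**2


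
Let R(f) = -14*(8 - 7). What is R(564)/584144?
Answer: -7/292072 ≈ -2.3967e-5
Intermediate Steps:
R(f) = -14 (R(f) = -14*1 = -14)
R(564)/584144 = -14/584144 = -14*1/584144 = -7/292072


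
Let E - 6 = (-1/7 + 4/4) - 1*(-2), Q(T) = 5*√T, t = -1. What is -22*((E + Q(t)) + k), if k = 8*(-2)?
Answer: 1100/7 - 110*I ≈ 157.14 - 110.0*I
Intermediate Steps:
k = -16
E = 62/7 (E = 6 + ((-1/7 + 4/4) - 1*(-2)) = 6 + ((-1*⅐ + 4*(¼)) + 2) = 6 + ((-⅐ + 1) + 2) = 6 + (6/7 + 2) = 6 + 20/7 = 62/7 ≈ 8.8571)
-22*((E + Q(t)) + k) = -22*((62/7 + 5*√(-1)) - 16) = -22*((62/7 + 5*I) - 16) = -22*(-50/7 + 5*I) = 1100/7 - 110*I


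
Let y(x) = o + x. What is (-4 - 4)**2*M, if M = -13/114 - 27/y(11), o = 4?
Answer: -34912/285 ≈ -122.50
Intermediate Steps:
y(x) = 4 + x
M = -1091/570 (M = -13/114 - 27/(4 + 11) = -13*1/114 - 27/15 = -13/114 - 27*1/15 = -13/114 - 9/5 = -1091/570 ≈ -1.9140)
(-4 - 4)**2*M = (-4 - 4)**2*(-1091/570) = (-8)**2*(-1091/570) = 64*(-1091/570) = -34912/285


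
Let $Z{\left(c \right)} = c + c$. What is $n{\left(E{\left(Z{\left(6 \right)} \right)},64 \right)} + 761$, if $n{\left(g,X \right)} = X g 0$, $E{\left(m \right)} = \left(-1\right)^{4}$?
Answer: $761$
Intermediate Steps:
$Z{\left(c \right)} = 2 c$
$E{\left(m \right)} = 1$
$n{\left(g,X \right)} = 0$
$n{\left(E{\left(Z{\left(6 \right)} \right)},64 \right)} + 761 = 0 + 761 = 761$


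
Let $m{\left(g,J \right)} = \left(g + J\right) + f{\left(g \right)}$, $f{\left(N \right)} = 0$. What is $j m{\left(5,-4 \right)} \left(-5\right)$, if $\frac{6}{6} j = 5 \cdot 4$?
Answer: $-100$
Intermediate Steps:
$j = 20$ ($j = 5 \cdot 4 = 20$)
$m{\left(g,J \right)} = J + g$ ($m{\left(g,J \right)} = \left(g + J\right) + 0 = \left(J + g\right) + 0 = J + g$)
$j m{\left(5,-4 \right)} \left(-5\right) = 20 \left(-4 + 5\right) \left(-5\right) = 20 \cdot 1 \left(-5\right) = 20 \left(-5\right) = -100$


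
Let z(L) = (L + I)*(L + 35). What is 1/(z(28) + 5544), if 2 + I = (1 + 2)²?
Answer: 1/7749 ≈ 0.00012905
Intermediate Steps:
I = 7 (I = -2 + (1 + 2)² = -2 + 3² = -2 + 9 = 7)
z(L) = (7 + L)*(35 + L) (z(L) = (L + 7)*(L + 35) = (7 + L)*(35 + L))
1/(z(28) + 5544) = 1/((245 + 28² + 42*28) + 5544) = 1/((245 + 784 + 1176) + 5544) = 1/(2205 + 5544) = 1/7749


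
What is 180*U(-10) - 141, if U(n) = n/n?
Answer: 39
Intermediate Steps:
U(n) = 1
180*U(-10) - 141 = 180*1 - 141 = 180 - 141 = 39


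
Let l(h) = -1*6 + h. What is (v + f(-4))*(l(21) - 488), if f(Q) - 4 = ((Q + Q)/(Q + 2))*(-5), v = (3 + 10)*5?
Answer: -23177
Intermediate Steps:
l(h) = -6 + h
v = 65 (v = 13*5 = 65)
f(Q) = 4 - 10*Q/(2 + Q) (f(Q) = 4 + ((Q + Q)/(Q + 2))*(-5) = 4 + ((2*Q)/(2 + Q))*(-5) = 4 + (2*Q/(2 + Q))*(-5) = 4 - 10*Q/(2 + Q))
(v + f(-4))*(l(21) - 488) = (65 + 2*(4 - 3*(-4))/(2 - 4))*((-6 + 21) - 488) = (65 + 2*(4 + 12)/(-2))*(15 - 488) = (65 + 2*(-1/2)*16)*(-473) = (65 - 16)*(-473) = 49*(-473) = -23177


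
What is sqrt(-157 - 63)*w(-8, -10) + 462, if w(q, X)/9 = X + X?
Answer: 462 - 360*I*sqrt(55) ≈ 462.0 - 2669.8*I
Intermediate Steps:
w(q, X) = 18*X (w(q, X) = 9*(X + X) = 9*(2*X) = 18*X)
sqrt(-157 - 63)*w(-8, -10) + 462 = sqrt(-157 - 63)*(18*(-10)) + 462 = sqrt(-220)*(-180) + 462 = (2*I*sqrt(55))*(-180) + 462 = -360*I*sqrt(55) + 462 = 462 - 360*I*sqrt(55)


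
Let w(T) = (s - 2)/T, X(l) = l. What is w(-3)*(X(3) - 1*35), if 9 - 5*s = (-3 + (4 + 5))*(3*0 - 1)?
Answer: 32/3 ≈ 10.667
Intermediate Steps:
s = 3 (s = 9/5 - (-3 + (4 + 5))*(3*0 - 1)/5 = 9/5 - (-3 + 9)*(0 - 1)/5 = 9/5 - 6*(-1)/5 = 9/5 - ⅕*(-6) = 9/5 + 6/5 = 3)
w(T) = 1/T (w(T) = (3 - 2)/T = 1/T)
w(-3)*(X(3) - 1*35) = (3 - 1*35)/(-3) = -(3 - 35)/3 = -⅓*(-32) = 32/3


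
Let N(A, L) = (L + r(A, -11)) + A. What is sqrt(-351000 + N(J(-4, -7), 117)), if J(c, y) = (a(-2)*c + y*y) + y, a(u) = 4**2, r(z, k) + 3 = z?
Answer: I*sqrt(350930) ≈ 592.39*I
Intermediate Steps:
r(z, k) = -3 + z
a(u) = 16
J(c, y) = y + y**2 + 16*c (J(c, y) = (16*c + y*y) + y = (16*c + y**2) + y = (y**2 + 16*c) + y = y + y**2 + 16*c)
N(A, L) = -3 + L + 2*A (N(A, L) = (L + (-3 + A)) + A = (-3 + A + L) + A = -3 + L + 2*A)
sqrt(-351000 + N(J(-4, -7), 117)) = sqrt(-351000 + (-3 + 117 + 2*(-7 + (-7)**2 + 16*(-4)))) = sqrt(-351000 + (-3 + 117 + 2*(-7 + 49 - 64))) = sqrt(-351000 + (-3 + 117 + 2*(-22))) = sqrt(-351000 + (-3 + 117 - 44)) = sqrt(-351000 + 70) = sqrt(-350930) = I*sqrt(350930)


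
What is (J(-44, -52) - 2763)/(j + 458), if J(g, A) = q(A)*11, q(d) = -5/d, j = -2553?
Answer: 143621/108940 ≈ 1.3183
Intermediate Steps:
J(g, A) = -55/A (J(g, A) = -5/A*11 = -55/A)
(J(-44, -52) - 2763)/(j + 458) = (-55/(-52) - 2763)/(-2553 + 458) = (-55*(-1/52) - 2763)/(-2095) = (55/52 - 2763)*(-1/2095) = -143621/52*(-1/2095) = 143621/108940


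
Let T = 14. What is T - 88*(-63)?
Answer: 5558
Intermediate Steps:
T - 88*(-63) = 14 - 88*(-63) = 14 + 5544 = 5558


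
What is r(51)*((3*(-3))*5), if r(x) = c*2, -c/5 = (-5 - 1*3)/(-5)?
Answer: 720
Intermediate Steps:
c = -8 (c = -5*(-5 - 1*3)/(-5) = -5*(-5 - 3)*(-1)/5 = -(-40)*(-1)/5 = -5*8/5 = -8)
r(x) = -16 (r(x) = -8*2 = -16)
r(51)*((3*(-3))*5) = -16*3*(-3)*5 = -(-144)*5 = -16*(-45) = 720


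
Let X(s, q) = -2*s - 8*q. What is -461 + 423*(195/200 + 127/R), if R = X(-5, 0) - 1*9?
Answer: 2146897/40 ≈ 53672.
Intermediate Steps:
X(s, q) = -8*q - 2*s
R = 1 (R = (-8*0 - 2*(-5)) - 1*9 = (0 + 10) - 9 = 10 - 9 = 1)
-461 + 423*(195/200 + 127/R) = -461 + 423*(195/200 + 127/1) = -461 + 423*(195*(1/200) + 127*1) = -461 + 423*(39/40 + 127) = -461 + 423*(5119/40) = -461 + 2165337/40 = 2146897/40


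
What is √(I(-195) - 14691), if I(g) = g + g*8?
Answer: I*√16446 ≈ 128.24*I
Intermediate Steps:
I(g) = 9*g (I(g) = g + 8*g = 9*g)
√(I(-195) - 14691) = √(9*(-195) - 14691) = √(-1755 - 14691) = √(-16446) = I*√16446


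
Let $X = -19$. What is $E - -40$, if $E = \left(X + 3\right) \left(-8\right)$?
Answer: $168$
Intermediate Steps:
$E = 128$ ($E = \left(-19 + 3\right) \left(-8\right) = \left(-16\right) \left(-8\right) = 128$)
$E - -40 = 128 - -40 = 128 + 40 = 168$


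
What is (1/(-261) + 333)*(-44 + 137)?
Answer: 2694272/87 ≈ 30969.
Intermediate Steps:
(1/(-261) + 333)*(-44 + 137) = (-1/261 + 333)*93 = (86912/261)*93 = 2694272/87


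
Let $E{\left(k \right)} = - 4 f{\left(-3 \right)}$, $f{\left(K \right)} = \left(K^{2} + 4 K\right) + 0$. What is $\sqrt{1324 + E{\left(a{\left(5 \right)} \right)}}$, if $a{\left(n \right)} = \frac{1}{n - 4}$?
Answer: $2 \sqrt{334} \approx 36.551$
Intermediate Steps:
$f{\left(K \right)} = K^{2} + 4 K$
$a{\left(n \right)} = \frac{1}{-4 + n}$
$E{\left(k \right)} = 12$ ($E{\left(k \right)} = - 4 \left(- 3 \left(4 - 3\right)\right) = - 4 \left(\left(-3\right) 1\right) = \left(-4\right) \left(-3\right) = 12$)
$\sqrt{1324 + E{\left(a{\left(5 \right)} \right)}} = \sqrt{1324 + 12} = \sqrt{1336} = 2 \sqrt{334}$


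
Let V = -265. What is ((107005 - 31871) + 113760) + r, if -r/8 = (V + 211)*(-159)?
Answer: 120206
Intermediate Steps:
r = -68688 (r = -8*(-265 + 211)*(-159) = -(-432)*(-159) = -8*8586 = -68688)
((107005 - 31871) + 113760) + r = ((107005 - 31871) + 113760) - 68688 = (75134 + 113760) - 68688 = 188894 - 68688 = 120206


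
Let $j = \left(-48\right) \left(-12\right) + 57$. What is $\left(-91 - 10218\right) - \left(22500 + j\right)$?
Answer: $-33442$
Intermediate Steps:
$j = 633$ ($j = 576 + 57 = 633$)
$\left(-91 - 10218\right) - \left(22500 + j\right) = \left(-91 - 10218\right) - 23133 = -10309 - 23133 = -33442$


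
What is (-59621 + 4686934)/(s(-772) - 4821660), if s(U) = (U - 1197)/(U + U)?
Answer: -7144571272/7444641071 ≈ -0.95969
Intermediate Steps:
s(U) = (-1197 + U)/(2*U) (s(U) = (-1197 + U)/((2*U)) = (-1197 + U)*(1/(2*U)) = (-1197 + U)/(2*U))
(-59621 + 4686934)/(s(-772) - 4821660) = (-59621 + 4686934)/((1/2)*(-1197 - 772)/(-772) - 4821660) = 4627313/((1/2)*(-1/772)*(-1969) - 4821660) = 4627313/(1969/1544 - 4821660) = 4627313/(-7444641071/1544) = 4627313*(-1544/7444641071) = -7144571272/7444641071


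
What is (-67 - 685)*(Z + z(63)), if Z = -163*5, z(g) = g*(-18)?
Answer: 1465648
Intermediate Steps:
z(g) = -18*g
Z = -815
(-67 - 685)*(Z + z(63)) = (-67 - 685)*(-815 - 18*63) = -752*(-815 - 1134) = -752*(-1949) = 1465648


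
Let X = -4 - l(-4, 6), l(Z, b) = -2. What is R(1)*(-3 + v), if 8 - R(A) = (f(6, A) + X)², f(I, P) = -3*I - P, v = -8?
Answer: 4763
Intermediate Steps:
f(I, P) = -P - 3*I
X = -2 (X = -4 - 1*(-2) = -4 + 2 = -2)
R(A) = 8 - (-20 - A)² (R(A) = 8 - ((-A - 3*6) - 2)² = 8 - ((-A - 18) - 2)² = 8 - ((-18 - A) - 2)² = 8 - (-20 - A)²)
R(1)*(-3 + v) = (8 - (20 + 1)²)*(-3 - 8) = (8 - 1*21²)*(-11) = (8 - 1*441)*(-11) = (8 - 441)*(-11) = -433*(-11) = 4763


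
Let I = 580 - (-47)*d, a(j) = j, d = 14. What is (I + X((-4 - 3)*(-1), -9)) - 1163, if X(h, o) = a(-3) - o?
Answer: 81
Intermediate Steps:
X(h, o) = -3 - o
I = 1238 (I = 580 - (-47)*14 = 580 - 1*(-658) = 580 + 658 = 1238)
(I + X((-4 - 3)*(-1), -9)) - 1163 = (1238 + (-3 - 1*(-9))) - 1163 = (1238 + (-3 + 9)) - 1163 = (1238 + 6) - 1163 = 1244 - 1163 = 81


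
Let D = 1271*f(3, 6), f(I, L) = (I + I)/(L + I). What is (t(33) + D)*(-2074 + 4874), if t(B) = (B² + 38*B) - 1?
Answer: 26790400/3 ≈ 8.9301e+6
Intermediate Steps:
f(I, L) = 2*I/(I + L) (f(I, L) = (2*I)/(I + L) = 2*I/(I + L))
t(B) = -1 + B² + 38*B
D = 2542/3 (D = 1271*(2*3/(3 + 6)) = 1271*(2*3/9) = 1271*(2*3*(⅑)) = 1271*(⅔) = 2542/3 ≈ 847.33)
(t(33) + D)*(-2074 + 4874) = ((-1 + 33² + 38*33) + 2542/3)*(-2074 + 4874) = ((-1 + 1089 + 1254) + 2542/3)*2800 = (2342 + 2542/3)*2800 = (9568/3)*2800 = 26790400/3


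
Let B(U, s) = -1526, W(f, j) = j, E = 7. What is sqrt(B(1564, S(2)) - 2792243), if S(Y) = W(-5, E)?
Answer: 11*I*sqrt(23089) ≈ 1671.5*I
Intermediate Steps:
S(Y) = 7
sqrt(B(1564, S(2)) - 2792243) = sqrt(-1526 - 2792243) = sqrt(-2793769) = 11*I*sqrt(23089)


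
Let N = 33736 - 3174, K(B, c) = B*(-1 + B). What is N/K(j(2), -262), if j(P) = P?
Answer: 15281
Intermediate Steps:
N = 30562
N/K(j(2), -262) = 30562/((2*(-1 + 2))) = 30562/((2*1)) = 30562/2 = 30562*(½) = 15281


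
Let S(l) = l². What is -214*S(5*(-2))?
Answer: -21400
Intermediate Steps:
-214*S(5*(-2)) = -214*(5*(-2))² = -214*(-10)² = -214*100 = -21400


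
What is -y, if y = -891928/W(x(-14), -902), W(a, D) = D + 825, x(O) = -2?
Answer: -891928/77 ≈ -11583.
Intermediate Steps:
W(a, D) = 825 + D
y = 891928/77 (y = -891928/(825 - 902) = -891928/(-77) = -891928*(-1/77) = 891928/77 ≈ 11583.)
-y = -1*891928/77 = -891928/77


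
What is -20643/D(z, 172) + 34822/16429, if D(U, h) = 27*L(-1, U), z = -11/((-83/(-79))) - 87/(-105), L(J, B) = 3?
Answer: -112107755/443583 ≈ -252.73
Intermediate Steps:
z = -28008/2905 (z = -11/((-83*(-1/79))) - 87*(-1/105) = -11/83/79 + 29/35 = -11*79/83 + 29/35 = -869/83 + 29/35 = -28008/2905 ≈ -9.6413)
D(U, h) = 81 (D(U, h) = 27*3 = 81)
-20643/D(z, 172) + 34822/16429 = -20643/81 + 34822/16429 = -20643*1/81 + 34822*(1/16429) = -6881/27 + 34822/16429 = -112107755/443583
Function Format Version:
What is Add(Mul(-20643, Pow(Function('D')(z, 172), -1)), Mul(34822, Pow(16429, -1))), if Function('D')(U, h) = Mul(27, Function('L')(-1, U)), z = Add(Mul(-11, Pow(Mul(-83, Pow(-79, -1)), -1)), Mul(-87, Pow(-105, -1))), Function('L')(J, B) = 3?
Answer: Rational(-112107755, 443583) ≈ -252.73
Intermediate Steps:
z = Rational(-28008, 2905) (z = Add(Mul(-11, Pow(Mul(-83, Rational(-1, 79)), -1)), Mul(-87, Rational(-1, 105))) = Add(Mul(-11, Pow(Rational(83, 79), -1)), Rational(29, 35)) = Add(Mul(-11, Rational(79, 83)), Rational(29, 35)) = Add(Rational(-869, 83), Rational(29, 35)) = Rational(-28008, 2905) ≈ -9.6413)
Function('D')(U, h) = 81 (Function('D')(U, h) = Mul(27, 3) = 81)
Add(Mul(-20643, Pow(Function('D')(z, 172), -1)), Mul(34822, Pow(16429, -1))) = Add(Mul(-20643, Pow(81, -1)), Mul(34822, Pow(16429, -1))) = Add(Mul(-20643, Rational(1, 81)), Mul(34822, Rational(1, 16429))) = Add(Rational(-6881, 27), Rational(34822, 16429)) = Rational(-112107755, 443583)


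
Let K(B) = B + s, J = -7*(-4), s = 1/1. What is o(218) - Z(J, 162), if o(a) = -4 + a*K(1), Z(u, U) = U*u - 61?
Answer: -4043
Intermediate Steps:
s = 1
J = 28
K(B) = 1 + B (K(B) = B + 1 = 1 + B)
Z(u, U) = -61 + U*u
o(a) = -4 + 2*a (o(a) = -4 + a*(1 + 1) = -4 + a*2 = -4 + 2*a)
o(218) - Z(J, 162) = (-4 + 2*218) - (-61 + 162*28) = (-4 + 436) - (-61 + 4536) = 432 - 1*4475 = 432 - 4475 = -4043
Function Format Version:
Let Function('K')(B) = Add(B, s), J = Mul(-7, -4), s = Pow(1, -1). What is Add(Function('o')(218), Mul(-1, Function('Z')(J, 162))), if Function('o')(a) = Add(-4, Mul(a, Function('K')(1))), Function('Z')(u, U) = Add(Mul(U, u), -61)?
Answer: -4043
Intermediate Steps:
s = 1
J = 28
Function('K')(B) = Add(1, B) (Function('K')(B) = Add(B, 1) = Add(1, B))
Function('Z')(u, U) = Add(-61, Mul(U, u))
Function('o')(a) = Add(-4, Mul(2, a)) (Function('o')(a) = Add(-4, Mul(a, Add(1, 1))) = Add(-4, Mul(a, 2)) = Add(-4, Mul(2, a)))
Add(Function('o')(218), Mul(-1, Function('Z')(J, 162))) = Add(Add(-4, Mul(2, 218)), Mul(-1, Add(-61, Mul(162, 28)))) = Add(Add(-4, 436), Mul(-1, Add(-61, 4536))) = Add(432, Mul(-1, 4475)) = Add(432, -4475) = -4043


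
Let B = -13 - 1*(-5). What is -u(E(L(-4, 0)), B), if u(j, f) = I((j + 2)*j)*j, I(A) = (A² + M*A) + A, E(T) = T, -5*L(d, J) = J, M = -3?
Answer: 0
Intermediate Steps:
L(d, J) = -J/5
B = -8 (B = -13 + 5 = -8)
I(A) = A² - 2*A (I(A) = (A² - 3*A) + A = A² - 2*A)
u(j, f) = j²*(-2 + j*(2 + j))*(2 + j) (u(j, f) = (((j + 2)*j)*(-2 + (j + 2)*j))*j = (((2 + j)*j)*(-2 + (2 + j)*j))*j = ((j*(2 + j))*(-2 + j*(2 + j)))*j = (j*(-2 + j*(2 + j))*(2 + j))*j = j²*(-2 + j*(2 + j))*(2 + j))
-u(E(L(-4, 0)), B) = -(-⅕*0)²*(-2 + (-⅕*0)*(2 - ⅕*0))*(2 - ⅕*0) = -0²*(-2 + 0*(2 + 0))*(2 + 0) = -0*(-2 + 0*2)*2 = -0*(-2 + 0)*2 = -0*(-2)*2 = -1*0 = 0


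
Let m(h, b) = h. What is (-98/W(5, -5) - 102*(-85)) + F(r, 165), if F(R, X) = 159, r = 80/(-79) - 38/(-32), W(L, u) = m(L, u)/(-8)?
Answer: 44929/5 ≈ 8985.8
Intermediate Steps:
W(L, u) = -L/8 (W(L, u) = L/(-8) = L*(-⅛) = -L/8)
r = 221/1264 (r = 80*(-1/79) - 38*(-1/32) = -80/79 + 19/16 = 221/1264 ≈ 0.17484)
(-98/W(5, -5) - 102*(-85)) + F(r, 165) = (-98/((-⅛*5)) - 102*(-85)) + 159 = (-98/(-5/8) + 8670) + 159 = (-98*(-8/5) + 8670) + 159 = (784/5 + 8670) + 159 = 44134/5 + 159 = 44929/5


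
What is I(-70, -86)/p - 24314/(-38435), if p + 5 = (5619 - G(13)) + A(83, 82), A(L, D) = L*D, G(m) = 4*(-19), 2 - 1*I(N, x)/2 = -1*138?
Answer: 39323693/60035470 ≈ 0.65501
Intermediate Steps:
I(N, x) = 280 (I(N, x) = 4 - (-2)*138 = 4 - 2*(-138) = 4 + 276 = 280)
G(m) = -76
A(L, D) = D*L
p = 12496 (p = -5 + ((5619 - 1*(-76)) + 82*83) = -5 + ((5619 + 76) + 6806) = -5 + (5695 + 6806) = -5 + 12501 = 12496)
I(-70, -86)/p - 24314/(-38435) = 280/12496 - 24314/(-38435) = 280*(1/12496) - 24314*(-1/38435) = 35/1562 + 24314/38435 = 39323693/60035470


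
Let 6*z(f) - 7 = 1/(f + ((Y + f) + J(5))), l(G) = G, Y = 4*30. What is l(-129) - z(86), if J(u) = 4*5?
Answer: -243673/1872 ≈ -130.17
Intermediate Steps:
J(u) = 20
Y = 120
z(f) = 7/6 + 1/(6*(140 + 2*f)) (z(f) = 7/6 + 1/(6*(f + ((120 + f) + 20))) = 7/6 + 1/(6*(f + (140 + f))) = 7/6 + 1/(6*(140 + 2*f)))
l(-129) - z(86) = -129 - (981 + 14*86)/(12*(70 + 86)) = -129 - (981 + 1204)/(12*156) = -129 - 2185/(12*156) = -129 - 1*2185/1872 = -129 - 2185/1872 = -243673/1872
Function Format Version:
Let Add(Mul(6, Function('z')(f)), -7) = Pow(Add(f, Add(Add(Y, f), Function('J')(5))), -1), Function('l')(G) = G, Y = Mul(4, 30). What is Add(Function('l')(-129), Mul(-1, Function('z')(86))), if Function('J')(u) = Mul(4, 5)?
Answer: Rational(-243673, 1872) ≈ -130.17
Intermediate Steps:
Function('J')(u) = 20
Y = 120
Function('z')(f) = Add(Rational(7, 6), Mul(Rational(1, 6), Pow(Add(140, Mul(2, f)), -1))) (Function('z')(f) = Add(Rational(7, 6), Mul(Rational(1, 6), Pow(Add(f, Add(Add(120, f), 20)), -1))) = Add(Rational(7, 6), Mul(Rational(1, 6), Pow(Add(f, Add(140, f)), -1))) = Add(Rational(7, 6), Mul(Rational(1, 6), Pow(Add(140, Mul(2, f)), -1))))
Add(Function('l')(-129), Mul(-1, Function('z')(86))) = Add(-129, Mul(-1, Mul(Rational(1, 12), Pow(Add(70, 86), -1), Add(981, Mul(14, 86))))) = Add(-129, Mul(-1, Mul(Rational(1, 12), Pow(156, -1), Add(981, 1204)))) = Add(-129, Mul(-1, Mul(Rational(1, 12), Rational(1, 156), 2185))) = Add(-129, Mul(-1, Rational(2185, 1872))) = Add(-129, Rational(-2185, 1872)) = Rational(-243673, 1872)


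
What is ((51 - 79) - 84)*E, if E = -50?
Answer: 5600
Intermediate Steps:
((51 - 79) - 84)*E = ((51 - 79) - 84)*(-50) = (-28 - 84)*(-50) = -112*(-50) = 5600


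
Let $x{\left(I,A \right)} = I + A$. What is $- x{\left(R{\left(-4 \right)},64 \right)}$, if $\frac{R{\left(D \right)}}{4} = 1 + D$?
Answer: $-52$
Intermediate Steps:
$R{\left(D \right)} = 4 + 4 D$ ($R{\left(D \right)} = 4 \left(1 + D\right) = 4 + 4 D$)
$x{\left(I,A \right)} = A + I$
$- x{\left(R{\left(-4 \right)},64 \right)} = - (64 + \left(4 + 4 \left(-4\right)\right)) = - (64 + \left(4 - 16\right)) = - (64 - 12) = \left(-1\right) 52 = -52$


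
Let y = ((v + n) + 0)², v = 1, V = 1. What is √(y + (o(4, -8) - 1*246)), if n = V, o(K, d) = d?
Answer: 5*I*√10 ≈ 15.811*I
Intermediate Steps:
n = 1
y = 4 (y = ((1 + 1) + 0)² = (2 + 0)² = 2² = 4)
√(y + (o(4, -8) - 1*246)) = √(4 + (-8 - 1*246)) = √(4 + (-8 - 246)) = √(4 - 254) = √(-250) = 5*I*√10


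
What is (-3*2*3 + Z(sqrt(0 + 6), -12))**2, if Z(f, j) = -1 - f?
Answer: (19 + sqrt(6))**2 ≈ 460.08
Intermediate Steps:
(-3*2*3 + Z(sqrt(0 + 6), -12))**2 = (-3*2*3 + (-1 - sqrt(0 + 6)))**2 = (-6*3 + (-1 - sqrt(6)))**2 = (-18 + (-1 - sqrt(6)))**2 = (-19 - sqrt(6))**2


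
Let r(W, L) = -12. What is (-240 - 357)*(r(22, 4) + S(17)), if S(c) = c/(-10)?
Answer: 81789/10 ≈ 8178.9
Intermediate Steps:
S(c) = -c/10 (S(c) = c*(-1/10) = -c/10)
(-240 - 357)*(r(22, 4) + S(17)) = (-240 - 357)*(-12 - 1/10*17) = -597*(-12 - 17/10) = -597*(-137/10) = 81789/10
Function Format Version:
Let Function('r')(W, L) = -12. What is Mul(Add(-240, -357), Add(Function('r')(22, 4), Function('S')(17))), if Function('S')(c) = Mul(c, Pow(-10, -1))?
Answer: Rational(81789, 10) ≈ 8178.9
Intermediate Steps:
Function('S')(c) = Mul(Rational(-1, 10), c) (Function('S')(c) = Mul(c, Rational(-1, 10)) = Mul(Rational(-1, 10), c))
Mul(Add(-240, -357), Add(Function('r')(22, 4), Function('S')(17))) = Mul(Add(-240, -357), Add(-12, Mul(Rational(-1, 10), 17))) = Mul(-597, Add(-12, Rational(-17, 10))) = Mul(-597, Rational(-137, 10)) = Rational(81789, 10)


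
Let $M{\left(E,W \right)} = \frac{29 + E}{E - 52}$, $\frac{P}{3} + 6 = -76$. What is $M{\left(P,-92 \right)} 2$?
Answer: $\frac{217}{149} \approx 1.4564$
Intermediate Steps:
$P = -246$ ($P = -18 + 3 \left(-76\right) = -18 - 228 = -246$)
$M{\left(E,W \right)} = \frac{29 + E}{-52 + E}$
$M{\left(P,-92 \right)} 2 = \frac{29 - 246}{-52 - 246} \cdot 2 = \frac{1}{-298} \left(-217\right) 2 = \left(- \frac{1}{298}\right) \left(-217\right) 2 = \frac{217}{298} \cdot 2 = \frac{217}{149}$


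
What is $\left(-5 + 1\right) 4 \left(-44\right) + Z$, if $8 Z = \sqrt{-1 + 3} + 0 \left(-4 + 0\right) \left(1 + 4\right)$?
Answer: $704 + \frac{\sqrt{2}}{8} \approx 704.18$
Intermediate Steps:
$Z = \frac{\sqrt{2}}{8}$ ($Z = \frac{\sqrt{-1 + 3} + 0 \left(-4 + 0\right) \left(1 + 4\right)}{8} = \frac{\sqrt{2} + 0 \left(\left(-4\right) 5\right)}{8} = \frac{\sqrt{2} + 0 \left(-20\right)}{8} = \frac{\sqrt{2} + 0}{8} = \frac{\sqrt{2}}{8} \approx 0.17678$)
$\left(-5 + 1\right) 4 \left(-44\right) + Z = \left(-5 + 1\right) 4 \left(-44\right) + \frac{\sqrt{2}}{8} = \left(-4\right) 4 \left(-44\right) + \frac{\sqrt{2}}{8} = \left(-16\right) \left(-44\right) + \frac{\sqrt{2}}{8} = 704 + \frac{\sqrt{2}}{8}$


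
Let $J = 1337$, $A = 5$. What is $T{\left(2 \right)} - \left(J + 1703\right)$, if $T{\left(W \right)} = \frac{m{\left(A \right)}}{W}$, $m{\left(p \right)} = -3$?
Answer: $- \frac{6083}{2} \approx -3041.5$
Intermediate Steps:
$T{\left(W \right)} = - \frac{3}{W}$
$T{\left(2 \right)} - \left(J + 1703\right) = - \frac{3}{2} - \left(1337 + 1703\right) = \left(-3\right) \frac{1}{2} - 3040 = - \frac{3}{2} - 3040 = - \frac{6083}{2}$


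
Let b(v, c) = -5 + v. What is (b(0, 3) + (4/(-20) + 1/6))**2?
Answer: 22801/900 ≈ 25.334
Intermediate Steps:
(b(0, 3) + (4/(-20) + 1/6))**2 = ((-5 + 0) + (4/(-20) + 1/6))**2 = (-5 + (4*(-1/20) + 1*(1/6)))**2 = (-5 + (-1/5 + 1/6))**2 = (-5 - 1/30)**2 = (-151/30)**2 = 22801/900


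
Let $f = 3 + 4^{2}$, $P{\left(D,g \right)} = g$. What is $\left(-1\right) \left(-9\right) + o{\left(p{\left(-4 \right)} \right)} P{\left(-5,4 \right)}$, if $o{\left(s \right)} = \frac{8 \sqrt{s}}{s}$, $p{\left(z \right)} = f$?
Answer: $9 + \frac{32 \sqrt{19}}{19} \approx 16.341$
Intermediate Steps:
$f = 19$ ($f = 3 + 16 = 19$)
$p{\left(z \right)} = 19$
$o{\left(s \right)} = \frac{8}{\sqrt{s}}$
$\left(-1\right) \left(-9\right) + o{\left(p{\left(-4 \right)} \right)} P{\left(-5,4 \right)} = \left(-1\right) \left(-9\right) + \frac{8}{\sqrt{19}} \cdot 4 = 9 + 8 \frac{\sqrt{19}}{19} \cdot 4 = 9 + \frac{8 \sqrt{19}}{19} \cdot 4 = 9 + \frac{32 \sqrt{19}}{19}$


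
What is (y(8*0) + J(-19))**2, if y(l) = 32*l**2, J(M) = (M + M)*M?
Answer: 521284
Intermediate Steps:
J(M) = 2*M**2 (J(M) = (2*M)*M = 2*M**2)
(y(8*0) + J(-19))**2 = (32*(8*0)**2 + 2*(-19)**2)**2 = (32*0**2 + 2*361)**2 = (32*0 + 722)**2 = (0 + 722)**2 = 722**2 = 521284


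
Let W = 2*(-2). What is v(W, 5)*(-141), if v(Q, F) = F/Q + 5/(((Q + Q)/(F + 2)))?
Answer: 6345/8 ≈ 793.13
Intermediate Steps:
W = -4
v(Q, F) = F/Q + 5*(2 + F)/(2*Q) (v(Q, F) = F/Q + 5/(((2*Q)/(2 + F))) = F/Q + 5/((2*Q/(2 + F))) = F/Q + 5*((2 + F)/(2*Q)) = F/Q + 5*(2 + F)/(2*Q))
v(W, 5)*(-141) = ((½)*(10 + 7*5)/(-4))*(-141) = ((½)*(-¼)*(10 + 35))*(-141) = ((½)*(-¼)*45)*(-141) = -45/8*(-141) = 6345/8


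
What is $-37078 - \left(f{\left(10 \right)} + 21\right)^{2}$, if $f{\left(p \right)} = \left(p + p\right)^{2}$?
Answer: $-214319$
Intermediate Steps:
$f{\left(p \right)} = 4 p^{2}$ ($f{\left(p \right)} = \left(2 p\right)^{2} = 4 p^{2}$)
$-37078 - \left(f{\left(10 \right)} + 21\right)^{2} = -37078 - \left(4 \cdot 10^{2} + 21\right)^{2} = -37078 - \left(4 \cdot 100 + 21\right)^{2} = -37078 - \left(400 + 21\right)^{2} = -37078 - 421^{2} = -37078 - 177241 = -214319$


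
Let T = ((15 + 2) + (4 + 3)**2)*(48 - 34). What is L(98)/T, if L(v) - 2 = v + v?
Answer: 3/14 ≈ 0.21429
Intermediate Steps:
L(v) = 2 + 2*v (L(v) = 2 + (v + v) = 2 + 2*v)
T = 924 (T = (17 + 7**2)*14 = (17 + 49)*14 = 66*14 = 924)
L(98)/T = (2 + 2*98)/924 = (2 + 196)*(1/924) = 198*(1/924) = 3/14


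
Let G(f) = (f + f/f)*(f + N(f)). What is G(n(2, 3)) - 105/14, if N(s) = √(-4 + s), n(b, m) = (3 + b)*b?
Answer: 205/2 + 11*√6 ≈ 129.44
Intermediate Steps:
n(b, m) = b*(3 + b)
G(f) = (1 + f)*(f + √(-4 + f)) (G(f) = (f + f/f)*(f + √(-4 + f)) = (f + 1)*(f + √(-4 + f)) = (1 + f)*(f + √(-4 + f)))
G(n(2, 3)) - 105/14 = (2*(3 + 2) + (2*(3 + 2))² + √(-4 + 2*(3 + 2)) + (2*(3 + 2))*√(-4 + 2*(3 + 2))) - 105/14 = (2*5 + (2*5)² + √(-4 + 2*5) + (2*5)*√(-4 + 2*5)) + (1/14)*(-105) = (10 + 10² + √(-4 + 10) + 10*√(-4 + 10)) - 15/2 = (10 + 100 + √6 + 10*√6) - 15/2 = (110 + 11*√6) - 15/2 = 205/2 + 11*√6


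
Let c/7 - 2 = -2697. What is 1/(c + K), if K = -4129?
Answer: -1/22994 ≈ -4.3490e-5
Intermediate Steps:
c = -18865 (c = 14 + 7*(-2697) = 14 - 18879 = -18865)
1/(c + K) = 1/(-18865 - 4129) = 1/(-22994) = -1/22994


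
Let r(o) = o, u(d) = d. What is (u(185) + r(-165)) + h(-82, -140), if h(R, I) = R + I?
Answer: -202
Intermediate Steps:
h(R, I) = I + R
(u(185) + r(-165)) + h(-82, -140) = (185 - 165) + (-140 - 82) = 20 - 222 = -202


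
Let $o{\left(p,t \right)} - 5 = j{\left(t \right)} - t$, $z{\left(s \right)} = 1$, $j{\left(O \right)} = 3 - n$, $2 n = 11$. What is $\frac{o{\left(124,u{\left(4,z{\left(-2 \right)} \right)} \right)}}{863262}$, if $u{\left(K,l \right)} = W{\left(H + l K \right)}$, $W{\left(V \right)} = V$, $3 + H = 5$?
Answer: $- \frac{7}{1726524} \approx -4.0544 \cdot 10^{-6}$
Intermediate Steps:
$n = \frac{11}{2}$ ($n = \frac{1}{2} \cdot 11 = \frac{11}{2} \approx 5.5$)
$H = 2$ ($H = -3 + 5 = 2$)
$j{\left(O \right)} = - \frac{5}{2}$ ($j{\left(O \right)} = 3 - \frac{11}{2} = - \frac{5}{2}$)
$u{\left(K,l \right)} = 2 + K l$ ($u{\left(K,l \right)} = 2 + l K = 2 + K l$)
$o{\left(p,t \right)} = \frac{5}{2} - t$ ($o{\left(p,t \right)} = 5 - \left(\frac{5}{2} + t\right) = \frac{5}{2} - t$)
$\frac{o{\left(124,u{\left(4,z{\left(-2 \right)} \right)} \right)}}{863262} = \frac{\frac{5}{2} - \left(2 + 4 \cdot 1\right)}{863262} = \left(\frac{5}{2} - \left(2 + 4\right)\right) \frac{1}{863262} = \left(\frac{5}{2} - 6\right) \frac{1}{863262} = \left(- \frac{7}{2}\right) \frac{1}{863262} = - \frac{7}{1726524}$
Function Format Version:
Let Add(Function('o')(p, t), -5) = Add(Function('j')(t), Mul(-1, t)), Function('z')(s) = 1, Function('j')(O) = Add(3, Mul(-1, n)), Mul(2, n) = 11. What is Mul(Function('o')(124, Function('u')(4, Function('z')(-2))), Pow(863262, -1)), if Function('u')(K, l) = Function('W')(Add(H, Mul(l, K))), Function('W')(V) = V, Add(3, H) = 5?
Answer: Rational(-7, 1726524) ≈ -4.0544e-6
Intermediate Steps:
n = Rational(11, 2) (n = Mul(Rational(1, 2), 11) = Rational(11, 2) ≈ 5.5000)
H = 2 (H = Add(-3, 5) = 2)
Function('j')(O) = Rational(-5, 2) (Function('j')(O) = Add(3, Mul(-1, Rational(11, 2))) = Add(3, Rational(-11, 2)) = Rational(-5, 2))
Function('u')(K, l) = Add(2, Mul(K, l)) (Function('u')(K, l) = Add(2, Mul(l, K)) = Add(2, Mul(K, l)))
Function('o')(p, t) = Add(Rational(5, 2), Mul(-1, t)) (Function('o')(p, t) = Add(5, Add(Rational(-5, 2), Mul(-1, t))) = Add(Rational(5, 2), Mul(-1, t)))
Mul(Function('o')(124, Function('u')(4, Function('z')(-2))), Pow(863262, -1)) = Mul(Add(Rational(5, 2), Mul(-1, Add(2, Mul(4, 1)))), Pow(863262, -1)) = Mul(Add(Rational(5, 2), Mul(-1, Add(2, 4))), Rational(1, 863262)) = Mul(Add(Rational(5, 2), Mul(-1, 6)), Rational(1, 863262)) = Mul(Add(Rational(5, 2), -6), Rational(1, 863262)) = Mul(Rational(-7, 2), Rational(1, 863262)) = Rational(-7, 1726524)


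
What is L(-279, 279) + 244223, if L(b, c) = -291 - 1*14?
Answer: 243918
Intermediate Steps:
L(b, c) = -305 (L(b, c) = -291 - 14 = -305)
L(-279, 279) + 244223 = -305 + 244223 = 243918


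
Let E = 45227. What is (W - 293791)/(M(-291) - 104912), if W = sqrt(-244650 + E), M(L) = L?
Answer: 293791/105203 - I*sqrt(199423)/105203 ≈ 2.7926 - 0.0042448*I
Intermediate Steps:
W = I*sqrt(199423) (W = sqrt(-244650 + 45227) = sqrt(-199423) = I*sqrt(199423) ≈ 446.57*I)
(W - 293791)/(M(-291) - 104912) = (I*sqrt(199423) - 293791)/(-291 - 104912) = (-293791 + I*sqrt(199423))/(-105203) = (-293791 + I*sqrt(199423))*(-1/105203) = 293791/105203 - I*sqrt(199423)/105203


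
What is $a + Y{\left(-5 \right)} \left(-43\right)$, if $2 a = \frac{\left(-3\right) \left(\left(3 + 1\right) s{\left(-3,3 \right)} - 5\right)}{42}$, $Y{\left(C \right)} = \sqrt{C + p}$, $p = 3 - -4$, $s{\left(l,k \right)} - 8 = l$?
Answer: $- \frac{15}{28} - 43 \sqrt{2} \approx -61.347$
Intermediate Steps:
$s{\left(l,k \right)} = 8 + l$
$p = 7$ ($p = 3 + 4 = 7$)
$Y{\left(C \right)} = \sqrt{7 + C}$ ($Y{\left(C \right)} = \sqrt{C + 7} = \sqrt{7 + C}$)
$a = - \frac{15}{28}$ ($a = \frac{- 3 \left(\left(3 + 1\right) \left(8 - 3\right) - 5\right) \frac{1}{42}}{2} = \frac{- 3 \left(4 \cdot 5 - 5\right) \frac{1}{42}}{2} = \frac{- 3 \left(20 - 5\right) \frac{1}{42}}{2} = \frac{\left(-3\right) 15 \cdot \frac{1}{42}}{2} = \frac{\left(-45\right) \frac{1}{42}}{2} = \frac{1}{2} \left(- \frac{15}{14}\right) = - \frac{15}{28} \approx -0.53571$)
$a + Y{\left(-5 \right)} \left(-43\right) = - \frac{15}{28} + \sqrt{7 - 5} \left(-43\right) = - \frac{15}{28} + \sqrt{2} \left(-43\right) = - \frac{15}{28} - 43 \sqrt{2}$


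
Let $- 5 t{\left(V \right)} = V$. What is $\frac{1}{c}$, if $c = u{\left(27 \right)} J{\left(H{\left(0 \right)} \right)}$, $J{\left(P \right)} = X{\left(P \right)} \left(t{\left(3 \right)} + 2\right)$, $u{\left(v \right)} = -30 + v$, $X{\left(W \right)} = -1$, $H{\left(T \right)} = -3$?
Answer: $\frac{5}{21} \approx 0.2381$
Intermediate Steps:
$t{\left(V \right)} = - \frac{V}{5}$
$J{\left(P \right)} = - \frac{7}{5}$ ($J{\left(P \right)} = - (\left(- \frac{1}{5}\right) 3 + 2) = - (- \frac{3}{5} + 2) = \left(-1\right) \frac{7}{5} = - \frac{7}{5}$)
$c = \frac{21}{5}$ ($c = \left(-30 + 27\right) \left(- \frac{7}{5}\right) = \left(-3\right) \left(- \frac{7}{5}\right) = \frac{21}{5} \approx 4.2$)
$\frac{1}{c} = \frac{1}{\frac{21}{5}} = \frac{5}{21}$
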